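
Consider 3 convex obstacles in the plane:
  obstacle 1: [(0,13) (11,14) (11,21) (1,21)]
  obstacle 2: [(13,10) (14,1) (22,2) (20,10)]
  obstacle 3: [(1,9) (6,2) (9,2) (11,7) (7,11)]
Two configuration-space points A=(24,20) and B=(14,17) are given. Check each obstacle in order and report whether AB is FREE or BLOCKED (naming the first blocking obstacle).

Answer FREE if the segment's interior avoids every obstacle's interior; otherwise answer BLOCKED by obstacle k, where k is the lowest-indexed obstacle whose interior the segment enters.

Obstacle 1 [(0,13) (11,14) (11,21) (1,21)]:
  edge (0,13)–(11,14): clear
  edge (11,14)–(11,21): clear
  edge (11,21)–(1,21): clear
  edge (1,21)–(0,13): clear
  midpoint (19,37/2) outside
  → clear
Obstacle 2 [(13,10) (14,1) (22,2) (20,10)]:
  edge (13,10)–(14,1): clear
  edge (14,1)–(22,2): clear
  edge (22,2)–(20,10): clear
  edge (20,10)–(13,10): clear
  midpoint (19,37/2) outside
  → clear
Obstacle 3 [(1,9) (6,2) (9,2) (11,7) (7,11)]:
  edge (1,9)–(6,2): clear
  edge (6,2)–(9,2): clear
  edge (9,2)–(11,7): clear
  edge (11,7)–(7,11): clear
  edge (7,11)–(1,9): clear
  midpoint (19,37/2) outside
  → clear

FREE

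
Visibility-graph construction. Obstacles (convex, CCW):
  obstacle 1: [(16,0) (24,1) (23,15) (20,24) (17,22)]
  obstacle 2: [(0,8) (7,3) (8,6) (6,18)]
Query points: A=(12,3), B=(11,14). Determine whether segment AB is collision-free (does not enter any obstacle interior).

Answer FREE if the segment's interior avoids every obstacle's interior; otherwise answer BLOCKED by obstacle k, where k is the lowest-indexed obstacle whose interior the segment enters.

FREE

Obstacle 1 [(16,0) (24,1) (23,15) (20,24) (17,22)]:
  edge (16,0)–(24,1): clear
  edge (24,1)–(23,15): clear
  edge (23,15)–(20,24): clear
  edge (20,24)–(17,22): clear
  edge (17,22)–(16,0): clear
  midpoint (23/2,17/2) outside
  → clear
Obstacle 2 [(0,8) (7,3) (8,6) (6,18)]:
  edge (0,8)–(7,3): clear
  edge (7,3)–(8,6): clear
  edge (8,6)–(6,18): clear
  edge (6,18)–(0,8): clear
  midpoint (23/2,17/2) outside
  → clear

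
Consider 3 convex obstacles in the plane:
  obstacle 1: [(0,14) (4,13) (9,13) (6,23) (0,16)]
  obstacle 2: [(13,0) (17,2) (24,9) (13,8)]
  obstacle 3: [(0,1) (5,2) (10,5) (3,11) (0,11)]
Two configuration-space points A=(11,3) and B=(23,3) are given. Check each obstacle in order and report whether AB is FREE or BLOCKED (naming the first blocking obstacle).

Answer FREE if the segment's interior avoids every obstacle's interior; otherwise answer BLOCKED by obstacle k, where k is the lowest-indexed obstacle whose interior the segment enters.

BLOCKED by obstacle 2

Obstacle 1 [(0,14) (4,13) (9,13) (6,23) (0,16)]:
  edge (0,14)–(4,13): clear
  edge (4,13)–(9,13): clear
  edge (9,13)–(6,23): clear
  edge (6,23)–(0,16): clear
  edge (0,16)–(0,14): clear
  midpoint (17,3) outside
  → clear
Obstacle 2 [(13,0) (17,2) (24,9) (13,8)]:
  edge (13,0)–(17,2): clear
  edge (17,2)–(24,9): crosses AB
  edge (24,9)–(13,8): clear
  edge (13,8)–(13,0): crosses AB
  → BLOCKED
Obstacle 3 [(0,1) (5,2) (10,5) (3,11) (0,11)]:
  edge (0,1)–(5,2): clear
  edge (5,2)–(10,5): clear
  edge (10,5)–(3,11): clear
  edge (3,11)–(0,11): clear
  edge (0,11)–(0,1): clear
  midpoint (17,3) outside
  → clear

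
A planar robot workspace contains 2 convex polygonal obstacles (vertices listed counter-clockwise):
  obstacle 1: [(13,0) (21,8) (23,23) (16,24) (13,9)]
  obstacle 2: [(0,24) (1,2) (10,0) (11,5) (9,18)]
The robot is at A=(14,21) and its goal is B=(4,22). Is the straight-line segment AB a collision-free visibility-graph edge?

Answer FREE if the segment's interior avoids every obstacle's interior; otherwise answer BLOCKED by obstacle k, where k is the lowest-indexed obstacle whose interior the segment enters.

FREE

Obstacle 1 [(13,0) (21,8) (23,23) (16,24) (13,9)]:
  edge (13,0)–(21,8): clear
  edge (21,8)–(23,23): clear
  edge (23,23)–(16,24): clear
  edge (16,24)–(13,9): clear
  edge (13,9)–(13,0): clear
  midpoint (9,43/2) outside
  → clear
Obstacle 2 [(0,24) (1,2) (10,0) (11,5) (9,18)]:
  edge (0,24)–(1,2): clear
  edge (1,2)–(10,0): clear
  edge (10,0)–(11,5): clear
  edge (11,5)–(9,18): clear
  edge (9,18)–(0,24): clear
  midpoint (9,43/2) outside
  → clear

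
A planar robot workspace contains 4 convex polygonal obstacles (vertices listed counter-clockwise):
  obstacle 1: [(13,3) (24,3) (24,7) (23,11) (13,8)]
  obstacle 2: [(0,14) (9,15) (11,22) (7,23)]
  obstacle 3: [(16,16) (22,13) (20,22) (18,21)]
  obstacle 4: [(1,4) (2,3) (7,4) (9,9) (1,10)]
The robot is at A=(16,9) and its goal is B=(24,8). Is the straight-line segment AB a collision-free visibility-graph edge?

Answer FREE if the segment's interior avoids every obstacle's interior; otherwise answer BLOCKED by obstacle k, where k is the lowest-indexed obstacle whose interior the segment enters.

BLOCKED by obstacle 1

Obstacle 1 [(13,3) (24,3) (24,7) (23,11) (13,8)]:
  edge (13,3)–(24,3): clear
  edge (24,3)–(24,7): clear
  edge (24,7)–(23,11): crosses AB
  edge (23,11)–(13,8): crosses AB
  edge (13,8)–(13,3): clear
  → BLOCKED
Obstacle 2 [(0,14) (9,15) (11,22) (7,23)]:
  edge (0,14)–(9,15): clear
  edge (9,15)–(11,22): clear
  edge (11,22)–(7,23): clear
  edge (7,23)–(0,14): clear
  midpoint (20,17/2) outside
  → clear
Obstacle 3 [(16,16) (22,13) (20,22) (18,21)]:
  edge (16,16)–(22,13): clear
  edge (22,13)–(20,22): clear
  edge (20,22)–(18,21): clear
  edge (18,21)–(16,16): clear
  midpoint (20,17/2) outside
  → clear
Obstacle 4 [(1,4) (2,3) (7,4) (9,9) (1,10)]:
  edge (1,4)–(2,3): clear
  edge (2,3)–(7,4): clear
  edge (7,4)–(9,9): clear
  edge (9,9)–(1,10): clear
  edge (1,10)–(1,4): clear
  midpoint (20,17/2) outside
  → clear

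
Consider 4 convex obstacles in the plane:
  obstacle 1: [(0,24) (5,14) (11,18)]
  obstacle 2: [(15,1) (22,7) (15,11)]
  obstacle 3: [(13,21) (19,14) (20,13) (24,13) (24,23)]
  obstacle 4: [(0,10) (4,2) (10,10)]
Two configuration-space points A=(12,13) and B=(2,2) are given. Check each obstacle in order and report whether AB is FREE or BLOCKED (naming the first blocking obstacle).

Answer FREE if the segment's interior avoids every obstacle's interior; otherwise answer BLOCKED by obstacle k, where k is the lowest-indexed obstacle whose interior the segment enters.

Obstacle 1 [(0,24) (5,14) (11,18)]:
  edge (0,24)–(5,14): clear
  edge (5,14)–(11,18): clear
  edge (11,18)–(0,24): clear
  midpoint (7,15/2) outside
  → clear
Obstacle 2 [(15,1) (22,7) (15,11)]:
  edge (15,1)–(22,7): clear
  edge (22,7)–(15,11): clear
  edge (15,11)–(15,1): clear
  midpoint (7,15/2) outside
  → clear
Obstacle 3 [(13,21) (19,14) (20,13) (24,13) (24,23)]:
  edge (13,21)–(19,14): clear
  edge (19,14)–(20,13): clear
  edge (20,13)–(24,13): clear
  edge (24,13)–(24,23): clear
  edge (24,23)–(13,21): clear
  midpoint (7,15/2) outside
  → clear
Obstacle 4 [(0,10) (4,2) (10,10)]:
  edge (0,10)–(4,2): crosses AB
  edge (4,2)–(10,10): clear
  edge (10,10)–(0,10): crosses AB
  → BLOCKED

BLOCKED by obstacle 4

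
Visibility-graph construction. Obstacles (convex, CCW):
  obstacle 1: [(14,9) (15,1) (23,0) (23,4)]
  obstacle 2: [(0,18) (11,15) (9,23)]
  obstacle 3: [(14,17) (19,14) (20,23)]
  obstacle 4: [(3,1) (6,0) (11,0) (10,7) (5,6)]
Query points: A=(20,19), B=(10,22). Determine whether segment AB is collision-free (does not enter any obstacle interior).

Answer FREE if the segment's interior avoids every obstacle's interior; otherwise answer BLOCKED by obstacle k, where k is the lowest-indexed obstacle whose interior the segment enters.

BLOCKED by obstacle 3

Obstacle 1 [(14,9) (15,1) (23,0) (23,4)]:
  edge (14,9)–(15,1): clear
  edge (15,1)–(23,0): clear
  edge (23,0)–(23,4): clear
  edge (23,4)–(14,9): clear
  midpoint (15,41/2) outside
  → clear
Obstacle 2 [(0,18) (11,15) (9,23)]:
  edge (0,18)–(11,15): clear
  edge (11,15)–(9,23): clear
  edge (9,23)–(0,18): clear
  midpoint (15,41/2) outside
  → clear
Obstacle 3 [(14,17) (19,14) (20,23)]:
  edge (14,17)–(19,14): clear
  edge (19,14)–(20,23): crosses AB
  edge (20,23)–(14,17): crosses AB
  → BLOCKED
Obstacle 4 [(3,1) (6,0) (11,0) (10,7) (5,6)]:
  edge (3,1)–(6,0): clear
  edge (6,0)–(11,0): clear
  edge (11,0)–(10,7): clear
  edge (10,7)–(5,6): clear
  edge (5,6)–(3,1): clear
  midpoint (15,41/2) outside
  → clear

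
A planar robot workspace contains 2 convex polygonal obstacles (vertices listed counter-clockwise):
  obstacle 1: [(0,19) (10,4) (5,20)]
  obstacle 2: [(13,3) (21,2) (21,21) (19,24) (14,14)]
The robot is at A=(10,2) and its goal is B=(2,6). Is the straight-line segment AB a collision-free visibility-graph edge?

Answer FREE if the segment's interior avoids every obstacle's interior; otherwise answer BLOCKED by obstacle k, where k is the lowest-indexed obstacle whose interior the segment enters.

Obstacle 1 [(0,19) (10,4) (5,20)]:
  edge (0,19)–(10,4): clear
  edge (10,4)–(5,20): clear
  edge (5,20)–(0,19): clear
  midpoint (6,4) outside
  → clear
Obstacle 2 [(13,3) (21,2) (21,21) (19,24) (14,14)]:
  edge (13,3)–(21,2): clear
  edge (21,2)–(21,21): clear
  edge (21,21)–(19,24): clear
  edge (19,24)–(14,14): clear
  edge (14,14)–(13,3): clear
  midpoint (6,4) outside
  → clear

FREE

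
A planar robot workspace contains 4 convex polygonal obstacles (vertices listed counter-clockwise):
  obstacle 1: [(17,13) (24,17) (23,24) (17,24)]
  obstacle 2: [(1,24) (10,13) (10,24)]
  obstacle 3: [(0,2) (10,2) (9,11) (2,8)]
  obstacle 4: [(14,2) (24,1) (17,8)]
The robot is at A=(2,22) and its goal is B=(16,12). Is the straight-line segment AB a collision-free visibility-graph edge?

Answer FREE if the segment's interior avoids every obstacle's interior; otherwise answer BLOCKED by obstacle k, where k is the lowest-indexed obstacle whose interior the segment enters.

Obstacle 1 [(17,13) (24,17) (23,24) (17,24)]:
  edge (17,13)–(24,17): clear
  edge (24,17)–(23,24): clear
  edge (23,24)–(17,24): clear
  edge (17,24)–(17,13): clear
  midpoint (9,17) outside
  → clear
Obstacle 2 [(1,24) (10,13) (10,24)]:
  edge (1,24)–(10,13): crosses AB
  edge (10,13)–(10,24): crosses AB
  edge (10,24)–(1,24): clear
  → BLOCKED
Obstacle 3 [(0,2) (10,2) (9,11) (2,8)]:
  edge (0,2)–(10,2): clear
  edge (10,2)–(9,11): clear
  edge (9,11)–(2,8): clear
  edge (2,8)–(0,2): clear
  midpoint (9,17) outside
  → clear
Obstacle 4 [(14,2) (24,1) (17,8)]:
  edge (14,2)–(24,1): clear
  edge (24,1)–(17,8): clear
  edge (17,8)–(14,2): clear
  midpoint (9,17) outside
  → clear

BLOCKED by obstacle 2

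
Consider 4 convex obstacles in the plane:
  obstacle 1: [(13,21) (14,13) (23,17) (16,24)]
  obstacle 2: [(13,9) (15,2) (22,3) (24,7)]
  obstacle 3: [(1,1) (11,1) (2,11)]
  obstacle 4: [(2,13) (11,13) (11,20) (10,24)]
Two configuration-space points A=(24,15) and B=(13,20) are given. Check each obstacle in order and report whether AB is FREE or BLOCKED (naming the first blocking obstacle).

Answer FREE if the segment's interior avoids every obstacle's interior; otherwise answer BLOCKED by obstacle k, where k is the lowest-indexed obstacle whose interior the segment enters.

BLOCKED by obstacle 1

Obstacle 1 [(13,21) (14,13) (23,17) (16,24)]:
  edge (13,21)–(14,13): crosses AB
  edge (14,13)–(23,17): crosses AB
  edge (23,17)–(16,24): clear
  edge (16,24)–(13,21): clear
  → BLOCKED
Obstacle 2 [(13,9) (15,2) (22,3) (24,7)]:
  edge (13,9)–(15,2): clear
  edge (15,2)–(22,3): clear
  edge (22,3)–(24,7): clear
  edge (24,7)–(13,9): clear
  midpoint (37/2,35/2) outside
  → clear
Obstacle 3 [(1,1) (11,1) (2,11)]:
  edge (1,1)–(11,1): clear
  edge (11,1)–(2,11): clear
  edge (2,11)–(1,1): clear
  midpoint (37/2,35/2) outside
  → clear
Obstacle 4 [(2,13) (11,13) (11,20) (10,24)]:
  edge (2,13)–(11,13): clear
  edge (11,13)–(11,20): clear
  edge (11,20)–(10,24): clear
  edge (10,24)–(2,13): clear
  midpoint (37/2,35/2) outside
  → clear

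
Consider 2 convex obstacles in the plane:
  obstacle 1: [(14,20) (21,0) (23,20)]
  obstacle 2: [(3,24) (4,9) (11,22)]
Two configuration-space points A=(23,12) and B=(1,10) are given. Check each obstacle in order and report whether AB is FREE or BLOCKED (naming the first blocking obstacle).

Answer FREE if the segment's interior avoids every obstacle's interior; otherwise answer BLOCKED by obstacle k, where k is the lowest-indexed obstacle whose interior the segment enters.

BLOCKED by obstacle 1

Obstacle 1 [(14,20) (21,0) (23,20)]:
  edge (14,20)–(21,0): crosses AB
  edge (21,0)–(23,20): crosses AB
  edge (23,20)–(14,20): clear
  → BLOCKED
Obstacle 2 [(3,24) (4,9) (11,22)]:
  edge (3,24)–(4,9): crosses AB
  edge (4,9)–(11,22): crosses AB
  edge (11,22)–(3,24): clear
  → BLOCKED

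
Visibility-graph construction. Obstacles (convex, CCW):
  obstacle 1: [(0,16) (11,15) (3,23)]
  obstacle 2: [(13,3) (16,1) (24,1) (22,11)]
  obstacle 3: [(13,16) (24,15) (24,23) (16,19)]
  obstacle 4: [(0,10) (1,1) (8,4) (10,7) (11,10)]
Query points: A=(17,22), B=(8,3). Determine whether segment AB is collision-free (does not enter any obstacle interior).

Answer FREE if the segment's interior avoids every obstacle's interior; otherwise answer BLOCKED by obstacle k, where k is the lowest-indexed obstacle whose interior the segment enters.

Obstacle 1 [(0,16) (11,15) (3,23)]:
  edge (0,16)–(11,15): clear
  edge (11,15)–(3,23): clear
  edge (3,23)–(0,16): clear
  midpoint (25/2,25/2) outside
  → clear
Obstacle 2 [(13,3) (16,1) (24,1) (22,11)]:
  edge (13,3)–(16,1): clear
  edge (16,1)–(24,1): clear
  edge (24,1)–(22,11): clear
  edge (22,11)–(13,3): clear
  midpoint (25/2,25/2) outside
  → clear
Obstacle 3 [(13,16) (24,15) (24,23) (16,19)]:
  edge (13,16)–(24,15): crosses AB
  edge (24,15)–(24,23): clear
  edge (24,23)–(16,19): clear
  edge (16,19)–(13,16): crosses AB
  → BLOCKED
Obstacle 4 [(0,10) (1,1) (8,4) (10,7) (11,10)]:
  edge (0,10)–(1,1): clear
  edge (1,1)–(8,4): clear
  edge (8,4)–(10,7): crosses AB
  edge (10,7)–(11,10): crosses AB
  edge (11,10)–(0,10): clear
  → BLOCKED

BLOCKED by obstacle 3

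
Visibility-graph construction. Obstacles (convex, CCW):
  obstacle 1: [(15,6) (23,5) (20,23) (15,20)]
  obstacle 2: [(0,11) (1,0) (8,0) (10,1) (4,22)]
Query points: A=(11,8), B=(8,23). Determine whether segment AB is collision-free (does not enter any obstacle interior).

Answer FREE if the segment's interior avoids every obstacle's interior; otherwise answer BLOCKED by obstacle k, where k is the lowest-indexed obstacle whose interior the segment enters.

Obstacle 1 [(15,6) (23,5) (20,23) (15,20)]:
  edge (15,6)–(23,5): clear
  edge (23,5)–(20,23): clear
  edge (20,23)–(15,20): clear
  edge (15,20)–(15,6): clear
  midpoint (19/2,31/2) outside
  → clear
Obstacle 2 [(0,11) (1,0) (8,0) (10,1) (4,22)]:
  edge (0,11)–(1,0): clear
  edge (1,0)–(8,0): clear
  edge (8,0)–(10,1): clear
  edge (10,1)–(4,22): clear
  edge (4,22)–(0,11): clear
  midpoint (19/2,31/2) outside
  → clear

FREE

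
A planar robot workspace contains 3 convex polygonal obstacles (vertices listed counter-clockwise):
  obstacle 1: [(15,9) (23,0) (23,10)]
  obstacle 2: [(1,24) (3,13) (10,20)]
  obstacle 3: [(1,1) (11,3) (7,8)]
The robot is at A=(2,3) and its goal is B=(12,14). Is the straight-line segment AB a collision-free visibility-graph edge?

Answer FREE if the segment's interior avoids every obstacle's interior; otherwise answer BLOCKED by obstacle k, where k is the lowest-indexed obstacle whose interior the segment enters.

Obstacle 1 [(15,9) (23,0) (23,10)]:
  edge (15,9)–(23,0): clear
  edge (23,0)–(23,10): clear
  edge (23,10)–(15,9): clear
  midpoint (7,17/2) outside
  → clear
Obstacle 2 [(1,24) (3,13) (10,20)]:
  edge (1,24)–(3,13): clear
  edge (3,13)–(10,20): clear
  edge (10,20)–(1,24): clear
  midpoint (7,17/2) outside
  → clear
Obstacle 3 [(1,1) (11,3) (7,8)]:
  edge (1,1)–(11,3): clear
  edge (11,3)–(7,8): clear
  edge (7,8)–(1,1): clear
  midpoint (7,17/2) outside
  → clear

FREE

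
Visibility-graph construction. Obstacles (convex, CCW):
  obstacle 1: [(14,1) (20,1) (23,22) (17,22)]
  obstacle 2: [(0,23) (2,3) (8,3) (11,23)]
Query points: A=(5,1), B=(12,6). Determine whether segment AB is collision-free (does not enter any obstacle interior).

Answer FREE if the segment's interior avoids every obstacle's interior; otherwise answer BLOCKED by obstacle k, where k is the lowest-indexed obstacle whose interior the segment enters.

Obstacle 1 [(14,1) (20,1) (23,22) (17,22)]:
  edge (14,1)–(20,1): clear
  edge (20,1)–(23,22): clear
  edge (23,22)–(17,22): clear
  edge (17,22)–(14,1): clear
  midpoint (17/2,7/2) outside
  → clear
Obstacle 2 [(0,23) (2,3) (8,3) (11,23)]:
  edge (0,23)–(2,3): clear
  edge (2,3)–(8,3): crosses AB
  edge (8,3)–(11,23): crosses AB
  edge (11,23)–(0,23): clear
  → BLOCKED

BLOCKED by obstacle 2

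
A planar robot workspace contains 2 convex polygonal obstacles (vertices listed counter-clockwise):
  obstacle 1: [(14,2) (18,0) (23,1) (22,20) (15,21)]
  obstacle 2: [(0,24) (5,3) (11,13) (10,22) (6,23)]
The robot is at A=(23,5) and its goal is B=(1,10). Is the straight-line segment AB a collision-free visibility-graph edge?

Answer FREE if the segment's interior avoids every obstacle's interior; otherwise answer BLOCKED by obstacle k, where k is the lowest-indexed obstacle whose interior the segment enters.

Obstacle 1 [(14,2) (18,0) (23,1) (22,20) (15,21)]:
  edge (14,2)–(18,0): clear
  edge (18,0)–(23,1): clear
  edge (23,1)–(22,20): crosses AB
  edge (22,20)–(15,21): clear
  edge (15,21)–(14,2): crosses AB
  → BLOCKED
Obstacle 2 [(0,24) (5,3) (11,13) (10,22) (6,23)]:
  edge (0,24)–(5,3): crosses AB
  edge (5,3)–(11,13): crosses AB
  edge (11,13)–(10,22): clear
  edge (10,22)–(6,23): clear
  edge (6,23)–(0,24): clear
  → BLOCKED

BLOCKED by obstacle 1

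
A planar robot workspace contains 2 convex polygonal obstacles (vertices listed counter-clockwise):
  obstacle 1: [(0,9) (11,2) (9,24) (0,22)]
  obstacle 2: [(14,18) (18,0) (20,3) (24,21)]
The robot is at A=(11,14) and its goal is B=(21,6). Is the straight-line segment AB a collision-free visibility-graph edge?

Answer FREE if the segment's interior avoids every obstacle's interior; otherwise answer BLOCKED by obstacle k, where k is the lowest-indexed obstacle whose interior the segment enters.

Obstacle 1 [(0,9) (11,2) (9,24) (0,22)]:
  edge (0,9)–(11,2): clear
  edge (11,2)–(9,24): clear
  edge (9,24)–(0,22): clear
  edge (0,22)–(0,9): clear
  midpoint (16,10) outside
  → clear
Obstacle 2 [(14,18) (18,0) (20,3) (24,21)]:
  edge (14,18)–(18,0): crosses AB
  edge (18,0)–(20,3): clear
  edge (20,3)–(24,21): crosses AB
  edge (24,21)–(14,18): clear
  → BLOCKED

BLOCKED by obstacle 2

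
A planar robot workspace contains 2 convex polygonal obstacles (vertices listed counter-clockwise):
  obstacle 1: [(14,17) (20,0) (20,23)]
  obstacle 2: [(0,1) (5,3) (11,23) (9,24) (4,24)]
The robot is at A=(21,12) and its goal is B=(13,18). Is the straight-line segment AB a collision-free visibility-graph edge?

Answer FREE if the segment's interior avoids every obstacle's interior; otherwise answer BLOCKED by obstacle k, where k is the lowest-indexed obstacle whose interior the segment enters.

BLOCKED by obstacle 1

Obstacle 1 [(14,17) (20,0) (20,23)]:
  edge (14,17)–(20,0): clear
  edge (20,0)–(20,23): crosses AB
  edge (20,23)–(14,17): crosses AB
  → BLOCKED
Obstacle 2 [(0,1) (5,3) (11,23) (9,24) (4,24)]:
  edge (0,1)–(5,3): clear
  edge (5,3)–(11,23): clear
  edge (11,23)–(9,24): clear
  edge (9,24)–(4,24): clear
  edge (4,24)–(0,1): clear
  midpoint (17,15) outside
  → clear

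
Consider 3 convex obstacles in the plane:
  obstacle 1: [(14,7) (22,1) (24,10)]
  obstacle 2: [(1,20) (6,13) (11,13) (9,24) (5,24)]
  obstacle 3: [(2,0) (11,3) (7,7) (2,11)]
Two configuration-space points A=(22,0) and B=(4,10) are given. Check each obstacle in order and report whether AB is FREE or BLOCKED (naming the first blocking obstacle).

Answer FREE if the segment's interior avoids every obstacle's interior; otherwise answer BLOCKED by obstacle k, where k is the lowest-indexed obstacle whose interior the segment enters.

Obstacle 1 [(14,7) (22,1) (24,10)]:
  edge (14,7)–(22,1): clear
  edge (22,1)–(24,10): clear
  edge (24,10)–(14,7): clear
  midpoint (13,5) outside
  → clear
Obstacle 2 [(1,20) (6,13) (11,13) (9,24) (5,24)]:
  edge (1,20)–(6,13): clear
  edge (6,13)–(11,13): clear
  edge (11,13)–(9,24): clear
  edge (9,24)–(5,24): clear
  edge (5,24)–(1,20): clear
  midpoint (13,5) outside
  → clear
Obstacle 3 [(2,0) (11,3) (7,7) (2,11)]:
  edge (2,0)–(11,3): clear
  edge (11,3)–(7,7): clear
  edge (7,7)–(2,11): clear
  edge (2,11)–(2,0): clear
  midpoint (13,5) outside
  → clear

FREE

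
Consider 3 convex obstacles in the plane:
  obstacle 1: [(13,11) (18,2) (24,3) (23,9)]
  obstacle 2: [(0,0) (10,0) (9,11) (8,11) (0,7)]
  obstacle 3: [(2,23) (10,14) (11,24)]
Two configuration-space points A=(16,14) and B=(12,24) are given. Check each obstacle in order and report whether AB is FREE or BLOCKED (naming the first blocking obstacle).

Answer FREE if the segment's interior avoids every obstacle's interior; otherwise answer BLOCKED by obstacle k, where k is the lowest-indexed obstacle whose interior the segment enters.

Obstacle 1 [(13,11) (18,2) (24,3) (23,9)]:
  edge (13,11)–(18,2): clear
  edge (18,2)–(24,3): clear
  edge (24,3)–(23,9): clear
  edge (23,9)–(13,11): clear
  midpoint (14,19) outside
  → clear
Obstacle 2 [(0,0) (10,0) (9,11) (8,11) (0,7)]:
  edge (0,0)–(10,0): clear
  edge (10,0)–(9,11): clear
  edge (9,11)–(8,11): clear
  edge (8,11)–(0,7): clear
  edge (0,7)–(0,0): clear
  midpoint (14,19) outside
  → clear
Obstacle 3 [(2,23) (10,14) (11,24)]:
  edge (2,23)–(10,14): clear
  edge (10,14)–(11,24): clear
  edge (11,24)–(2,23): clear
  midpoint (14,19) outside
  → clear

FREE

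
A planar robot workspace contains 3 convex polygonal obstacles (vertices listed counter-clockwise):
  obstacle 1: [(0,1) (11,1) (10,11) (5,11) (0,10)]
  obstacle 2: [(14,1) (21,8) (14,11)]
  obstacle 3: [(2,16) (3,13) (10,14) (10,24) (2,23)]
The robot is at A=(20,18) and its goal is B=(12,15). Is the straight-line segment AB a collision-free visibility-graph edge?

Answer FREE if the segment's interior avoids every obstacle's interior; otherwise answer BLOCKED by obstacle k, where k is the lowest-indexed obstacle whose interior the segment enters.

FREE

Obstacle 1 [(0,1) (11,1) (10,11) (5,11) (0,10)]:
  edge (0,1)–(11,1): clear
  edge (11,1)–(10,11): clear
  edge (10,11)–(5,11): clear
  edge (5,11)–(0,10): clear
  edge (0,10)–(0,1): clear
  midpoint (16,33/2) outside
  → clear
Obstacle 2 [(14,1) (21,8) (14,11)]:
  edge (14,1)–(21,8): clear
  edge (21,8)–(14,11): clear
  edge (14,11)–(14,1): clear
  midpoint (16,33/2) outside
  → clear
Obstacle 3 [(2,16) (3,13) (10,14) (10,24) (2,23)]:
  edge (2,16)–(3,13): clear
  edge (3,13)–(10,14): clear
  edge (10,14)–(10,24): clear
  edge (10,24)–(2,23): clear
  edge (2,23)–(2,16): clear
  midpoint (16,33/2) outside
  → clear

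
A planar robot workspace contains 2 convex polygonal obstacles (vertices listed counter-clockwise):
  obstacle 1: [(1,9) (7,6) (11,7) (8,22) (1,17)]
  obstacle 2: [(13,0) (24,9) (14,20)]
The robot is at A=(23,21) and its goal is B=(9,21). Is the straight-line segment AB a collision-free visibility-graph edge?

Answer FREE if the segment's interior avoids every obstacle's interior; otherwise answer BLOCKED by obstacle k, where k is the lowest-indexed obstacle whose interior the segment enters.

Obstacle 1 [(1,9) (7,6) (11,7) (8,22) (1,17)]:
  edge (1,9)–(7,6): clear
  edge (7,6)–(11,7): clear
  edge (11,7)–(8,22): clear
  edge (8,22)–(1,17): clear
  edge (1,17)–(1,9): clear
  midpoint (16,21) outside
  → clear
Obstacle 2 [(13,0) (24,9) (14,20)]:
  edge (13,0)–(24,9): clear
  edge (24,9)–(14,20): clear
  edge (14,20)–(13,0): clear
  midpoint (16,21) outside
  → clear

FREE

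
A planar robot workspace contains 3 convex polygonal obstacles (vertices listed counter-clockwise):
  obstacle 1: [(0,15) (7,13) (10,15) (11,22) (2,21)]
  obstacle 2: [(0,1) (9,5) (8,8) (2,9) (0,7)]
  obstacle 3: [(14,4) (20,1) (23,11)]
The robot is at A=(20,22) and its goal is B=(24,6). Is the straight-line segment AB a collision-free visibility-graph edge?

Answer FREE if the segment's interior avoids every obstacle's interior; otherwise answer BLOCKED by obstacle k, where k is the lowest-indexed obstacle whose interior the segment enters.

BLOCKED by obstacle 3

Obstacle 1 [(0,15) (7,13) (10,15) (11,22) (2,21)]:
  edge (0,15)–(7,13): clear
  edge (7,13)–(10,15): clear
  edge (10,15)–(11,22): clear
  edge (11,22)–(2,21): clear
  edge (2,21)–(0,15): clear
  midpoint (22,14) outside
  → clear
Obstacle 2 [(0,1) (9,5) (8,8) (2,9) (0,7)]:
  edge (0,1)–(9,5): clear
  edge (9,5)–(8,8): clear
  edge (8,8)–(2,9): clear
  edge (2,9)–(0,7): clear
  edge (0,7)–(0,1): clear
  midpoint (22,14) outside
  → clear
Obstacle 3 [(14,4) (20,1) (23,11)]:
  edge (14,4)–(20,1): clear
  edge (20,1)–(23,11): crosses AB
  edge (23,11)–(14,4): crosses AB
  → BLOCKED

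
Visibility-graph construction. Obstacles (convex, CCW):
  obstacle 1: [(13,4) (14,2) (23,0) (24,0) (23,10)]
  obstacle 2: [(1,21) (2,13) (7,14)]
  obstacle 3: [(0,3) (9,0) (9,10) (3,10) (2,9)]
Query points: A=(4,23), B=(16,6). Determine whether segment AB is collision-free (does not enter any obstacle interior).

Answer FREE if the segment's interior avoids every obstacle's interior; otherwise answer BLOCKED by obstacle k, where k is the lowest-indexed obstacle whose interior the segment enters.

FREE

Obstacle 1 [(13,4) (14,2) (23,0) (24,0) (23,10)]:
  edge (13,4)–(14,2): clear
  edge (14,2)–(23,0): clear
  edge (23,0)–(24,0): clear
  edge (24,0)–(23,10): clear
  edge (23,10)–(13,4): clear
  midpoint (10,29/2) outside
  → clear
Obstacle 2 [(1,21) (2,13) (7,14)]:
  edge (1,21)–(2,13): clear
  edge (2,13)–(7,14): clear
  edge (7,14)–(1,21): clear
  midpoint (10,29/2) outside
  → clear
Obstacle 3 [(0,3) (9,0) (9,10) (3,10) (2,9)]:
  edge (0,3)–(9,0): clear
  edge (9,0)–(9,10): clear
  edge (9,10)–(3,10): clear
  edge (3,10)–(2,9): clear
  edge (2,9)–(0,3): clear
  midpoint (10,29/2) outside
  → clear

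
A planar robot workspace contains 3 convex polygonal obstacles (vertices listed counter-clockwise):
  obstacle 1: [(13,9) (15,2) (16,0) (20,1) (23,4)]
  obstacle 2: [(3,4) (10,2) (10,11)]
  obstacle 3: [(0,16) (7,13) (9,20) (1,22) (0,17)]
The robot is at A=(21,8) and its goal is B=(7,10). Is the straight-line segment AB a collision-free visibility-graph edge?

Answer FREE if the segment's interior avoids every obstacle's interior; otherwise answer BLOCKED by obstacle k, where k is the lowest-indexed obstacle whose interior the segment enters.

Obstacle 1 [(13,9) (15,2) (16,0) (20,1) (23,4)]:
  edge (13,9)–(15,2): clear
  edge (15,2)–(16,0): clear
  edge (16,0)–(20,1): clear
  edge (20,1)–(23,4): clear
  edge (23,4)–(13,9): clear
  midpoint (14,9) outside
  → clear
Obstacle 2 [(3,4) (10,2) (10,11)]:
  edge (3,4)–(10,2): clear
  edge (10,2)–(10,11): crosses AB
  edge (10,11)–(3,4): crosses AB
  → BLOCKED
Obstacle 3 [(0,16) (7,13) (9,20) (1,22) (0,17)]:
  edge (0,16)–(7,13): clear
  edge (7,13)–(9,20): clear
  edge (9,20)–(1,22): clear
  edge (1,22)–(0,17): clear
  edge (0,17)–(0,16): clear
  midpoint (14,9) outside
  → clear

BLOCKED by obstacle 2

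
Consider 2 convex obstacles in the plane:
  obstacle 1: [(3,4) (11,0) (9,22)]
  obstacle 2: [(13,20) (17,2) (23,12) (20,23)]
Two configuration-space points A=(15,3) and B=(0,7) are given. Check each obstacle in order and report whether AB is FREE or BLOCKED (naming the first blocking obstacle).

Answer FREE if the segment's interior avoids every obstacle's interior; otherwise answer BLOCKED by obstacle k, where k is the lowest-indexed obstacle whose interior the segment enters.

Obstacle 1 [(3,4) (11,0) (9,22)]:
  edge (3,4)–(11,0): clear
  edge (11,0)–(9,22): crosses AB
  edge (9,22)–(3,4): crosses AB
  → BLOCKED
Obstacle 2 [(13,20) (17,2) (23,12) (20,23)]:
  edge (13,20)–(17,2): clear
  edge (17,2)–(23,12): clear
  edge (23,12)–(20,23): clear
  edge (20,23)–(13,20): clear
  midpoint (15/2,5) outside
  → clear

BLOCKED by obstacle 1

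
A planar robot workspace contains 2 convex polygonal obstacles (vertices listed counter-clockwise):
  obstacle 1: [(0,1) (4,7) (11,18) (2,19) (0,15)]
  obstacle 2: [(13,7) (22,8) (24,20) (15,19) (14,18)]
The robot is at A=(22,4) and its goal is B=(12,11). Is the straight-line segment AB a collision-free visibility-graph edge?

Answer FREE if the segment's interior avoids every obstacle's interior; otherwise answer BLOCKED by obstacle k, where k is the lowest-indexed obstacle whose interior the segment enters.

BLOCKED by obstacle 2

Obstacle 1 [(0,1) (4,7) (11,18) (2,19) (0,15)]:
  edge (0,1)–(4,7): clear
  edge (4,7)–(11,18): clear
  edge (11,18)–(2,19): clear
  edge (2,19)–(0,15): clear
  edge (0,15)–(0,1): clear
  midpoint (17,15/2) outside
  → clear
Obstacle 2 [(13,7) (22,8) (24,20) (15,19) (14,18)]:
  edge (13,7)–(22,8): crosses AB
  edge (22,8)–(24,20): clear
  edge (24,20)–(15,19): clear
  edge (15,19)–(14,18): clear
  edge (14,18)–(13,7): crosses AB
  → BLOCKED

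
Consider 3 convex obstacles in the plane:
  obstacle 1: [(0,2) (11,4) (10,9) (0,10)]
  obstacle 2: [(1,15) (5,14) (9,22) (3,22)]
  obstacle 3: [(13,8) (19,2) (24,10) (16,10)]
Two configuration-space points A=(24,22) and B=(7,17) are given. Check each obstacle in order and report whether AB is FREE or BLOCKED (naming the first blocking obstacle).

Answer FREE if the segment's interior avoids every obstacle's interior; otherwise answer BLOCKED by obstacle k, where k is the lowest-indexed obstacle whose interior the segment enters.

Obstacle 1 [(0,2) (11,4) (10,9) (0,10)]:
  edge (0,2)–(11,4): clear
  edge (11,4)–(10,9): clear
  edge (10,9)–(0,10): clear
  edge (0,10)–(0,2): clear
  midpoint (31/2,39/2) outside
  → clear
Obstacle 2 [(1,15) (5,14) (9,22) (3,22)]:
  edge (1,15)–(5,14): clear
  edge (5,14)–(9,22): clear
  edge (9,22)–(3,22): clear
  edge (3,22)–(1,15): clear
  midpoint (31/2,39/2) outside
  → clear
Obstacle 3 [(13,8) (19,2) (24,10) (16,10)]:
  edge (13,8)–(19,2): clear
  edge (19,2)–(24,10): clear
  edge (24,10)–(16,10): clear
  edge (16,10)–(13,8): clear
  midpoint (31/2,39/2) outside
  → clear

FREE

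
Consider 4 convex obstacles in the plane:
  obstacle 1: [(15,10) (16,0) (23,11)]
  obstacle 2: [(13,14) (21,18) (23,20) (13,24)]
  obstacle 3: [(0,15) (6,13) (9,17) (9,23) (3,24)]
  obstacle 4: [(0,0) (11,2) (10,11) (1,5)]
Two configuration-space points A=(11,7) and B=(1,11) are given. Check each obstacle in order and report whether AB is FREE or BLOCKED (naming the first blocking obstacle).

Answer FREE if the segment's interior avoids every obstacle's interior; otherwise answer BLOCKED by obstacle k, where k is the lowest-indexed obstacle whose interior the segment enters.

BLOCKED by obstacle 4

Obstacle 1 [(15,10) (16,0) (23,11)]:
  edge (15,10)–(16,0): clear
  edge (16,0)–(23,11): clear
  edge (23,11)–(15,10): clear
  midpoint (6,9) outside
  → clear
Obstacle 2 [(13,14) (21,18) (23,20) (13,24)]:
  edge (13,14)–(21,18): clear
  edge (21,18)–(23,20): clear
  edge (23,20)–(13,24): clear
  edge (13,24)–(13,14): clear
  midpoint (6,9) outside
  → clear
Obstacle 3 [(0,15) (6,13) (9,17) (9,23) (3,24)]:
  edge (0,15)–(6,13): clear
  edge (6,13)–(9,17): clear
  edge (9,17)–(9,23): clear
  edge (9,23)–(3,24): clear
  edge (3,24)–(0,15): clear
  midpoint (6,9) outside
  → clear
Obstacle 4 [(0,0) (11,2) (10,11) (1,5)]:
  edge (0,0)–(11,2): clear
  edge (11,2)–(10,11): crosses AB
  edge (10,11)–(1,5): crosses AB
  edge (1,5)–(0,0): clear
  → BLOCKED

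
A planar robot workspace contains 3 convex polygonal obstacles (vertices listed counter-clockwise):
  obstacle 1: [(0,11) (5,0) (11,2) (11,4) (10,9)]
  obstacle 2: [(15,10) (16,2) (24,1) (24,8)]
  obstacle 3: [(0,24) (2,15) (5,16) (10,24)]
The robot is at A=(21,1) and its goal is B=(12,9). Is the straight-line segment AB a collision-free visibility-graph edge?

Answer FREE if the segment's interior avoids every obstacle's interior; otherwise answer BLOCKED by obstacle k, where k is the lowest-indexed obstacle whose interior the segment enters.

BLOCKED by obstacle 2

Obstacle 1 [(0,11) (5,0) (11,2) (11,4) (10,9)]:
  edge (0,11)–(5,0): clear
  edge (5,0)–(11,2): clear
  edge (11,2)–(11,4): clear
  edge (11,4)–(10,9): clear
  edge (10,9)–(0,11): clear
  midpoint (33/2,5) outside
  → clear
Obstacle 2 [(15,10) (16,2) (24,1) (24,8)]:
  edge (15,10)–(16,2): crosses AB
  edge (16,2)–(24,1): crosses AB
  edge (24,1)–(24,8): clear
  edge (24,8)–(15,10): clear
  → BLOCKED
Obstacle 3 [(0,24) (2,15) (5,16) (10,24)]:
  edge (0,24)–(2,15): clear
  edge (2,15)–(5,16): clear
  edge (5,16)–(10,24): clear
  edge (10,24)–(0,24): clear
  midpoint (33/2,5) outside
  → clear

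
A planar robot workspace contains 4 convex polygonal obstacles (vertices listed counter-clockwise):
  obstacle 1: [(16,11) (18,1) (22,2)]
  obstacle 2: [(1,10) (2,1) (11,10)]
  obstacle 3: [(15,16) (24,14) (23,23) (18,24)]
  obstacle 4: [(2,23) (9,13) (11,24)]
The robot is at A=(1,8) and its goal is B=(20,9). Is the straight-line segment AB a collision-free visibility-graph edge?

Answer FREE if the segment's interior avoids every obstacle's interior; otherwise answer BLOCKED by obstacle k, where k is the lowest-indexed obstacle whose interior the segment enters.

Obstacle 1 [(16,11) (18,1) (22,2)]:
  edge (16,11)–(18,1): crosses AB
  edge (18,1)–(22,2): clear
  edge (22,2)–(16,11): crosses AB
  → BLOCKED
Obstacle 2 [(1,10) (2,1) (11,10)]:
  edge (1,10)–(2,1): crosses AB
  edge (2,1)–(11,10): crosses AB
  edge (11,10)–(1,10): clear
  → BLOCKED
Obstacle 3 [(15,16) (24,14) (23,23) (18,24)]:
  edge (15,16)–(24,14): clear
  edge (24,14)–(23,23): clear
  edge (23,23)–(18,24): clear
  edge (18,24)–(15,16): clear
  midpoint (21/2,17/2) outside
  → clear
Obstacle 4 [(2,23) (9,13) (11,24)]:
  edge (2,23)–(9,13): clear
  edge (9,13)–(11,24): clear
  edge (11,24)–(2,23): clear
  midpoint (21/2,17/2) outside
  → clear

BLOCKED by obstacle 1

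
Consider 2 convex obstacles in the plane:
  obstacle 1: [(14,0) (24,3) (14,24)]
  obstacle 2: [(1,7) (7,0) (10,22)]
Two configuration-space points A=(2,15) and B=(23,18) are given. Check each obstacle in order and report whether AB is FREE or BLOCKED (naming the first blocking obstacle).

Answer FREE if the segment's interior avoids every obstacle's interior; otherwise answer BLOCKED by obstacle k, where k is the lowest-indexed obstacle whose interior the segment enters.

BLOCKED by obstacle 1

Obstacle 1 [(14,0) (24,3) (14,24)]:
  edge (14,0)–(24,3): clear
  edge (24,3)–(14,24): crosses AB
  edge (14,24)–(14,0): crosses AB
  → BLOCKED
Obstacle 2 [(1,7) (7,0) (10,22)]:
  edge (1,7)–(7,0): clear
  edge (7,0)–(10,22): crosses AB
  edge (10,22)–(1,7): crosses AB
  → BLOCKED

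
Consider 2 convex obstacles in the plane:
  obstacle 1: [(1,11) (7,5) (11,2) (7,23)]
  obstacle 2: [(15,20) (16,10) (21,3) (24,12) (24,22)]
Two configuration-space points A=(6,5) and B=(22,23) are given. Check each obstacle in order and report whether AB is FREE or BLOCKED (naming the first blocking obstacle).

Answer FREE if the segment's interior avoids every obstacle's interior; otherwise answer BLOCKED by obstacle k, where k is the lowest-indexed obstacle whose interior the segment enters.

BLOCKED by obstacle 1

Obstacle 1 [(1,11) (7,5) (11,2) (7,23)]:
  edge (1,11)–(7,5): crosses AB
  edge (7,5)–(11,2): clear
  edge (11,2)–(7,23): crosses AB
  edge (7,23)–(1,11): clear
  → BLOCKED
Obstacle 2 [(15,20) (16,10) (21,3) (24,12) (24,22)]:
  edge (15,20)–(16,10): crosses AB
  edge (16,10)–(21,3): clear
  edge (21,3)–(24,12): clear
  edge (24,12)–(24,22): clear
  edge (24,22)–(15,20): crosses AB
  → BLOCKED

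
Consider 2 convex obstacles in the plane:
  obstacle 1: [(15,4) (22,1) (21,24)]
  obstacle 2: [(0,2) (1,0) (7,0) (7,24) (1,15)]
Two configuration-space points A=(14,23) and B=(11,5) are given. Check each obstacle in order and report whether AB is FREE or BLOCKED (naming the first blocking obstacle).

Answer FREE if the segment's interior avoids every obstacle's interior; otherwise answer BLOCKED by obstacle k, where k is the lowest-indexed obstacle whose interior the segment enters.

Obstacle 1 [(15,4) (22,1) (21,24)]:
  edge (15,4)–(22,1): clear
  edge (22,1)–(21,24): clear
  edge (21,24)–(15,4): clear
  midpoint (25/2,14) outside
  → clear
Obstacle 2 [(0,2) (1,0) (7,0) (7,24) (1,15)]:
  edge (0,2)–(1,0): clear
  edge (1,0)–(7,0): clear
  edge (7,0)–(7,24): clear
  edge (7,24)–(1,15): clear
  edge (1,15)–(0,2): clear
  midpoint (25/2,14) outside
  → clear

FREE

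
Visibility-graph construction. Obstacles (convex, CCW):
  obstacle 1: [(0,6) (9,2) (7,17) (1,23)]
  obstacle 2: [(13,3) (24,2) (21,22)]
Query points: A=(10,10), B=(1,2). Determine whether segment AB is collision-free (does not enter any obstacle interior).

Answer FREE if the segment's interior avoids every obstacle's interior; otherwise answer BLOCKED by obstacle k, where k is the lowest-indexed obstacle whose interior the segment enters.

BLOCKED by obstacle 1

Obstacle 1 [(0,6) (9,2) (7,17) (1,23)]:
  edge (0,6)–(9,2): crosses AB
  edge (9,2)–(7,17): crosses AB
  edge (7,17)–(1,23): clear
  edge (1,23)–(0,6): clear
  → BLOCKED
Obstacle 2 [(13,3) (24,2) (21,22)]:
  edge (13,3)–(24,2): clear
  edge (24,2)–(21,22): clear
  edge (21,22)–(13,3): clear
  midpoint (11/2,6) outside
  → clear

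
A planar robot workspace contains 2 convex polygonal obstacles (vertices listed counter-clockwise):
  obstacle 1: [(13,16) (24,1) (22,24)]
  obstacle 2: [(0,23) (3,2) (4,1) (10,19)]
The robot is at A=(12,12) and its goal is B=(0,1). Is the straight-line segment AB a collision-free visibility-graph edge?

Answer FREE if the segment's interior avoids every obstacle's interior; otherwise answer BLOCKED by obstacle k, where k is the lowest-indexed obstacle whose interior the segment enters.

Obstacle 1 [(13,16) (24,1) (22,24)]:
  edge (13,16)–(24,1): clear
  edge (24,1)–(22,24): clear
  edge (22,24)–(13,16): clear
  midpoint (6,13/2) outside
  → clear
Obstacle 2 [(0,23) (3,2) (4,1) (10,19)]:
  edge (0,23)–(3,2): crosses AB
  edge (3,2)–(4,1): clear
  edge (4,1)–(10,19): crosses AB
  edge (10,19)–(0,23): clear
  → BLOCKED

BLOCKED by obstacle 2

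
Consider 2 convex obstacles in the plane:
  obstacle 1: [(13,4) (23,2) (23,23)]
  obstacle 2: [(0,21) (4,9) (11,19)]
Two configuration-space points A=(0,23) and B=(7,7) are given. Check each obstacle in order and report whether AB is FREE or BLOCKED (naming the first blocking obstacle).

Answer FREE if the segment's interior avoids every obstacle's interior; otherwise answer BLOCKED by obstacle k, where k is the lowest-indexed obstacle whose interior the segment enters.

BLOCKED by obstacle 2

Obstacle 1 [(13,4) (23,2) (23,23)]:
  edge (13,4)–(23,2): clear
  edge (23,2)–(23,23): clear
  edge (23,23)–(13,4): clear
  midpoint (7/2,15) outside
  → clear
Obstacle 2 [(0,21) (4,9) (11,19)]:
  edge (0,21)–(4,9): clear
  edge (4,9)–(11,19): crosses AB
  edge (11,19)–(0,21): crosses AB
  → BLOCKED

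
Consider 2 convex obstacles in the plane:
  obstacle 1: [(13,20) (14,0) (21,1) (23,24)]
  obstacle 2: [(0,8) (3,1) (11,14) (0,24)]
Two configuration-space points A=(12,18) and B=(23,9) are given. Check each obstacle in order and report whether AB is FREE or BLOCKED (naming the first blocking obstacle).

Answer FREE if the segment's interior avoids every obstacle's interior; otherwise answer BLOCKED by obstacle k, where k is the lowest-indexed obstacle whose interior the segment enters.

BLOCKED by obstacle 1

Obstacle 1 [(13,20) (14,0) (21,1) (23,24)]:
  edge (13,20)–(14,0): crosses AB
  edge (14,0)–(21,1): clear
  edge (21,1)–(23,24): crosses AB
  edge (23,24)–(13,20): clear
  → BLOCKED
Obstacle 2 [(0,8) (3,1) (11,14) (0,24)]:
  edge (0,8)–(3,1): clear
  edge (3,1)–(11,14): clear
  edge (11,14)–(0,24): clear
  edge (0,24)–(0,8): clear
  midpoint (35/2,27/2) outside
  → clear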